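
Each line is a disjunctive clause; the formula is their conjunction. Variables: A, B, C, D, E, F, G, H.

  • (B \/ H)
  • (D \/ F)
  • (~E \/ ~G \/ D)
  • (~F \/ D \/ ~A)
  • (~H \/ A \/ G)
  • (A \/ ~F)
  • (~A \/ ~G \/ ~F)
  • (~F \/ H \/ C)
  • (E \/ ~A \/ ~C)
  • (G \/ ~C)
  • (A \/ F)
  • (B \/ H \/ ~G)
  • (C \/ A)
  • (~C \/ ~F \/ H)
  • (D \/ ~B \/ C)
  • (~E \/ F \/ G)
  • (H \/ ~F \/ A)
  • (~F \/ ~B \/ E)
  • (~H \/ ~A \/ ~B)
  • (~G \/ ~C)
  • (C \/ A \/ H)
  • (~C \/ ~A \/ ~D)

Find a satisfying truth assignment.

A=True, B=False, C=False, D=True, E=False, F=False, G=False, H=True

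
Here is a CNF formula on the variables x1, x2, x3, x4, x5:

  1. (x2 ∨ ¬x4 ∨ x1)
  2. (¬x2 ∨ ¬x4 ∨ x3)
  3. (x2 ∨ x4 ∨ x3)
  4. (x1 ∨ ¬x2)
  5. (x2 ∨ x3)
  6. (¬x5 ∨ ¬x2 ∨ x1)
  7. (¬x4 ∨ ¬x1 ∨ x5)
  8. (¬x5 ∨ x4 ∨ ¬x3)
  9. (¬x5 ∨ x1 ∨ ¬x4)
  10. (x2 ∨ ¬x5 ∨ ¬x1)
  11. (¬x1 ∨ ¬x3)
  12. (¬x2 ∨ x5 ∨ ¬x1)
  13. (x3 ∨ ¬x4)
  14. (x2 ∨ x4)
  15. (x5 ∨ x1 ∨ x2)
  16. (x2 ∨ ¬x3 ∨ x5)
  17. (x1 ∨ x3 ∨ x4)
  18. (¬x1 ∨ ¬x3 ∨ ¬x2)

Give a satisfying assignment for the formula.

x1=True, x2=True, x3=False, x4=False, x5=True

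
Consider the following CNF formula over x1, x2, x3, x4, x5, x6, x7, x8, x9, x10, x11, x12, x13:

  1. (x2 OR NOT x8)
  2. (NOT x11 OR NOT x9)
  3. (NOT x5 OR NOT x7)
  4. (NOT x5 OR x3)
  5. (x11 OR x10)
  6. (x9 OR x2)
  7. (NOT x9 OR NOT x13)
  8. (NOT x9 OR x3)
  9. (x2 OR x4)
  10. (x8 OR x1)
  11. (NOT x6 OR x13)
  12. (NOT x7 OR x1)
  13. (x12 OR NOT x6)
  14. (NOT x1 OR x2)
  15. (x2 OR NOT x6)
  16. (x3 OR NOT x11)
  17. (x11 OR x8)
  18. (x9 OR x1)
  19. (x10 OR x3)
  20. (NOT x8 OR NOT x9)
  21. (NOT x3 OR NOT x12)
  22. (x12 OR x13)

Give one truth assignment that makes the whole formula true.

x2 occurs only positively in the remaining clauses — set x2 = True.
Pure literal: x5 appears only negated; assign x5 = False.
Branch on x1: take x1 = True.
Set x3 = True and propagate.
  then x12 is forced to False.
  then x6 is forced to False.
  then x13 is forced to True.
  then x9 is forced to False.
For the remaining variables, x4 = False, x7 = True, x8 = True, x10 = True, x11 = True works.

x1=T, x2=T, x3=T, x4=F, x5=F, x6=F, x7=T, x8=T, x9=F, x10=T, x11=T, x12=F, x13=T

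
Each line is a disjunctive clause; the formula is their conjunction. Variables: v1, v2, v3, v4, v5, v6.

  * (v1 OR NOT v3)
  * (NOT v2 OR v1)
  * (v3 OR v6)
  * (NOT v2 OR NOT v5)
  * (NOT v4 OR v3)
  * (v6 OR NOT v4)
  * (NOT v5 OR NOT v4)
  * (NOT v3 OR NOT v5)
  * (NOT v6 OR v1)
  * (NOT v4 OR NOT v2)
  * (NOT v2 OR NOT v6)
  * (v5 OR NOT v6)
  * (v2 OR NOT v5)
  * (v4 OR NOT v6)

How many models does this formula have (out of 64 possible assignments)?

2

The models are:
  v1=1 v2=0 v3=1 v4=0 v5=0 v6=0
  v1=1 v2=1 v3=1 v4=0 v5=0 v6=0
Count: 2.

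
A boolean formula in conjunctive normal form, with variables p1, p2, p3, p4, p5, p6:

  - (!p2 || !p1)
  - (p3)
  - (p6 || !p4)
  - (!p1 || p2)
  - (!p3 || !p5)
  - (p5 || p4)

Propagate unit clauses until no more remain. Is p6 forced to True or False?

Unit clause (p3) sets p3 = True.
(!p3 || !p5): since p3 = True, the clause reduces to (!p5). p5 = False.
From (p4 || p5) and p5 = False: p4 = True.
From (!p4 || p6) and p4 = True: p6 = True.

True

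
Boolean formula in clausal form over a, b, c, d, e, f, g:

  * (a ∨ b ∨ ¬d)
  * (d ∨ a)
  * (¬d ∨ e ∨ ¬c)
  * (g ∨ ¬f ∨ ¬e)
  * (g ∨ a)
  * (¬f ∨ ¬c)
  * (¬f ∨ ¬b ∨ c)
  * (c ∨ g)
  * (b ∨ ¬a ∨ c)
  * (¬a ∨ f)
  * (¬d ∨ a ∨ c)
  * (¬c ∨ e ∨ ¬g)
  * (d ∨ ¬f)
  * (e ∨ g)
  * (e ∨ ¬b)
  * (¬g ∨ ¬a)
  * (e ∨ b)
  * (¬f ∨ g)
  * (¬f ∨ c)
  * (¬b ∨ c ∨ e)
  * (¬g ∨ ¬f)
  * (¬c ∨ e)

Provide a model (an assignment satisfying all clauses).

a=False  b=True  c=True  d=True  e=True  f=False  g=True

Check each clause:
  1. (¬d ∨ b ∨ a) — b is true.
  2. (a ∨ d) — d is true.
  3. (¬d ∨ ¬c ∨ e) — e is true.
  4. (g ∨ ¬f ∨ ¬e) — ¬f is true.
  5. (g ∨ a) — g is true.
  6. (¬f ∨ ¬c) — ¬f is true.
  7. (¬f ∨ ¬b ∨ c) — ¬f is true.
  8. (g ∨ c) — c is true.
  9. (c ∨ b ∨ ¬a) — b is true.
  10. (f ∨ ¬a) — ¬a is true.
  11. (c ∨ ¬d ∨ a) — c is true.
  12. (¬c ∨ e ∨ ¬g) — e is true.
  13. (¬f ∨ d) — ¬f is true.
  14. (e ∨ g) — e is true.
  15. (¬b ∨ e) — e is true.
  16. (¬a ∨ ¬g) — ¬a is true.
  17. (e ∨ b) — b is true.
  18. (¬f ∨ g) — ¬f is true.
  19. (¬f ∨ c) — ¬f is true.
  20. (e ∨ ¬b ∨ c) — c is true.
  21. (¬f ∨ ¬g) — ¬f is true.
  22. (e ∨ ¬c) — e is true.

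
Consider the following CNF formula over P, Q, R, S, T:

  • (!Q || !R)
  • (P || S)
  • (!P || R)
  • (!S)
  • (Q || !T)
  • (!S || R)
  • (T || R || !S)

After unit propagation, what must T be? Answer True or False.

Unit clause (!S) sets S = False.
In (P || S), S is now false; P must hold, so P = True.
From (!P || R) and P = True: R = True.
(!R || !Q) with R = True leaves only !Q, so Q = False.
(!T || Q): since Q = False, the clause reduces to (!T). T = False.

False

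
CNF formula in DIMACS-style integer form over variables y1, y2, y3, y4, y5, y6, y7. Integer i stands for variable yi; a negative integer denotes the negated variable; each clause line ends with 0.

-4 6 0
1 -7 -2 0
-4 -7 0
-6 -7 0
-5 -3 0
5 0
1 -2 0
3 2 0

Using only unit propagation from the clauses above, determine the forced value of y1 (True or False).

Unit clause (y5) sets y5 = True.
(~y3 | ~y5) with y5 = True leaves only ~y3, so y3 = False.
From (y2 | y3) and y3 = False: y2 = True.
(~y2 | y1): since y2 = True, the clause reduces to (y1). y1 = True.

True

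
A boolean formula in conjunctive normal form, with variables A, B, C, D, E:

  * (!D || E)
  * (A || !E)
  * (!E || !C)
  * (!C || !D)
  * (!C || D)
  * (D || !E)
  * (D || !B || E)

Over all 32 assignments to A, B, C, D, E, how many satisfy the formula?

4

Satisfying assignments:
  A=0 B=0 C=0 D=0 E=0
  A=1 B=0 C=0 D=0 E=0
  A=1 B=0 C=0 D=1 E=1
  A=1 B=1 C=0 D=1 E=1
That's 4 in total.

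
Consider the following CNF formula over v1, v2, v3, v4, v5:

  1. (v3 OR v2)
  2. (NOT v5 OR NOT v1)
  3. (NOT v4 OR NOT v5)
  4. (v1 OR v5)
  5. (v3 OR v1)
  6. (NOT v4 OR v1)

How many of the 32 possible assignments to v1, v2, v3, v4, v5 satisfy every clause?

Split on v1, then v5.
  v1=T, v5=T: a clause becomes empty — 0.
  v1=T, v5=F: v4 free; 3 ways for (v2,v3) × 2^1 = 6.
  v1=F, v5=T: remaining (v2,v3,v4) ∈ {(F,T,F); (T,T,F)} — 2.
  v1=F, v5=F: a clause becomes empty — 0.
Total: 0 + 6 + 2 + 0 = 8.

8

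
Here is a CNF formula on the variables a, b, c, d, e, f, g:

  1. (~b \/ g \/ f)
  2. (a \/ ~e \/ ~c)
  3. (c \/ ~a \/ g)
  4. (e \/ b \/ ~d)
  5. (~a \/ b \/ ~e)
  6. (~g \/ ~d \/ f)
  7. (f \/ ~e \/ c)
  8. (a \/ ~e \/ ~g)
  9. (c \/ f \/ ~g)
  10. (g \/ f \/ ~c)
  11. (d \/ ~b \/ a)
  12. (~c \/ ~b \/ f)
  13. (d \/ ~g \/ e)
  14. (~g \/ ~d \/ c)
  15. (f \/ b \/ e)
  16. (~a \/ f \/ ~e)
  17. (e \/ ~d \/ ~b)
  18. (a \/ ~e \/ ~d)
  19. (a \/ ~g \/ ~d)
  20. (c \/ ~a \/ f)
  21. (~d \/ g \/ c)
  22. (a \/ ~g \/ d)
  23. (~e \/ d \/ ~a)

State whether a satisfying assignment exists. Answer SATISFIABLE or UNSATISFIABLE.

SATISFIABLE

Pure literal: f appears only positively; assign f = True.
Branch on a: take a = True.
Branch on b: take b = True.
For the remaining variables, c = True, d = True, e = True, g = False works.
So a = T, b = T, c = T, d = T, e = T, f = T, g = F is a satisfying assignment.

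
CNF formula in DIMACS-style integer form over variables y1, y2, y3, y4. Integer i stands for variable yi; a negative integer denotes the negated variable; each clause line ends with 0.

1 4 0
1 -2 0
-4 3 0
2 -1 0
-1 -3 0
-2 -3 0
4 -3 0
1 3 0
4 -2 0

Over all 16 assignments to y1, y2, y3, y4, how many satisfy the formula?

1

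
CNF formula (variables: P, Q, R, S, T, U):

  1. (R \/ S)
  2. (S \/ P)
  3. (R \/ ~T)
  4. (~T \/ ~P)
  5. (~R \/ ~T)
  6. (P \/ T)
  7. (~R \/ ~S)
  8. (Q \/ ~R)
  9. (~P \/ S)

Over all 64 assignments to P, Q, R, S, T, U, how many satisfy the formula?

The models are:
  P=1 Q=0 R=0 S=1 T=0 U=0
  P=1 Q=0 R=0 S=1 T=0 U=1
  P=1 Q=1 R=0 S=1 T=0 U=0
  P=1 Q=1 R=0 S=1 T=0 U=1
Count: 4.

4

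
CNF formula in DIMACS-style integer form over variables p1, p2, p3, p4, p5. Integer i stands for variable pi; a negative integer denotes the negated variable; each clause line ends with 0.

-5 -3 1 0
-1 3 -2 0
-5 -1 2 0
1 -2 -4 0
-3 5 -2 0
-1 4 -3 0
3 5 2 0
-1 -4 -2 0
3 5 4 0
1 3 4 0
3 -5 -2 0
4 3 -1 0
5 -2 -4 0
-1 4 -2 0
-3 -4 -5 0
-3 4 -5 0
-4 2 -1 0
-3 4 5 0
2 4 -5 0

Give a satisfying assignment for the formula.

Branch on p1: take p1 = False.
Set p2 = False and propagate.
The remaining clauses are satisfied by p3 = False, p4 = True, p5 = True.

p1=0, p2=0, p3=0, p4=1, p5=1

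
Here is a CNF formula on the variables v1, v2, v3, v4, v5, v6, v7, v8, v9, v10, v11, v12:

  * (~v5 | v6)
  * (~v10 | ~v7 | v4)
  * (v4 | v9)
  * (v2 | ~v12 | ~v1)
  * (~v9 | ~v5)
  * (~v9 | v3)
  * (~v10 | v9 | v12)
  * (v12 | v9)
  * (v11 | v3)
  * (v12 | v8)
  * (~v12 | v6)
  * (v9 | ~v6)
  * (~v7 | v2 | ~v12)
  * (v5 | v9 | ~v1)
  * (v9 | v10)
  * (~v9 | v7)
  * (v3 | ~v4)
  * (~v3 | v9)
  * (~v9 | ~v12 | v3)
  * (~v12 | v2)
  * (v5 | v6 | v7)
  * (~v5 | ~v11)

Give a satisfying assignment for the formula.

v1 occurs only negated in the remaining clauses — set v1 = False.
v2 occurs only positively in the remaining clauses — set v2 = True.
Set v3 = True and propagate.
  then v9 is forced to True.
  then v5 is forced to False.
  then v7 is forced to True.
Branch on v4: take v4 = True.
Branch on v6: take v6 = True.
The remaining clauses are satisfied by v8 = True, v10 = False, v11 = False, v12 = False.

v1=0, v2=1, v3=1, v4=1, v5=0, v6=1, v7=1, v8=1, v9=1, v10=0, v11=0, v12=0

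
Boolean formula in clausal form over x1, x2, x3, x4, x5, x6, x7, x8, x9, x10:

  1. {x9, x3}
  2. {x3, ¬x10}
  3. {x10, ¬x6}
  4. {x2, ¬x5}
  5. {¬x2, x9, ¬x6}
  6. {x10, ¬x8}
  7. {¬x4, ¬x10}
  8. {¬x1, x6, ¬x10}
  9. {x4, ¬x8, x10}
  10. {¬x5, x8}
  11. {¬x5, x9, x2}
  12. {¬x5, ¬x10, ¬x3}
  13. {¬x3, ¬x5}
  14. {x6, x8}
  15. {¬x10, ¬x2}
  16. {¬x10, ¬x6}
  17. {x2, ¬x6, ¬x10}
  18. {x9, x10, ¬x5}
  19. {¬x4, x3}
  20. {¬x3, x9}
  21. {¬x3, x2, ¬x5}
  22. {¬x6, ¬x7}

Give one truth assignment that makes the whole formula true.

x1=F, x2=F, x3=T, x4=F, x5=F, x6=F, x7=T, x8=T, x9=T, x10=T

Pure literal: x1 appears only negated; assign x1 = False.
Pure literal: x5 appears only negated; assign x5 = False.
Set x2 = False and propagate.
Branch on x3: take x3 = True.
  then x9 is forced to True.
Try x4 = False.
For the remaining variables, x6 = False, x7 = True, x8 = True, x10 = True works.
Check each clause:
  1. {x9, x3} — x9 is true.
  2. {x3, ¬x10} — x3 is true.
  3. {¬x6, x10} — x10 is true.
  4. {x2, ¬x5} — ¬x5 is true.
  5. {¬x6, ¬x2, x9} — x9 is true.
  6. {¬x8, x10} — x10 is true.
  7. {¬x10, ¬x4} — ¬x4 is true.
  8. {x6, ¬x1, ¬x10} — ¬x1 is true.
  9. {x10, ¬x8, x4} — x10 is true.
  10. {x8, ¬x5} — x8 is true.
  11. {¬x5, x9, x2} — x9 is true.
  12. {¬x10, ¬x3, ¬x5} — ¬x5 is true.
  13. {¬x5, ¬x3} — ¬x5 is true.
  14. {x8, x6} — x8 is true.
  15. {¬x2, ¬x10} — ¬x2 is true.
  16. {¬x10, ¬x6} — ¬x6 is true.
  17. {¬x6, x2, ¬x10} — ¬x6 is true.
  18. {¬x5, x9, x10} — x9 is true.
  19. {¬x4, x3} — x3 is true.
  20. {x9, ¬x3} — x9 is true.
  21. {¬x3, ¬x5, x2} — ¬x5 is true.
  22. {¬x6, ¬x7} — ¬x6 is true.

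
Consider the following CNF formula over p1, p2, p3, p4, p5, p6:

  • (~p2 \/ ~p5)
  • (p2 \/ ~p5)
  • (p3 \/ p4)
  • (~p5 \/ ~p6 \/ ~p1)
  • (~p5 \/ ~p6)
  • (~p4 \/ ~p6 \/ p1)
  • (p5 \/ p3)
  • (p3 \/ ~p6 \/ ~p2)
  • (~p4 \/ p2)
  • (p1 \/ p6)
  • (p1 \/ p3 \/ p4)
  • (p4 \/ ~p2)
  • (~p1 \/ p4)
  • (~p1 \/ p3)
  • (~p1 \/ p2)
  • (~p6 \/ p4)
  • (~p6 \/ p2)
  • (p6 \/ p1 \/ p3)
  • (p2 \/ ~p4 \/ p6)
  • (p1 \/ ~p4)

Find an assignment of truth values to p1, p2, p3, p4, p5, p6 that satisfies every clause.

p1 = True, p2 = True, p3 = True, p4 = True, p5 = False, p6 = True

Check each clause:
  1. (~p2 \/ ~p5) — ~p5 is true.
  2. (p2 \/ ~p5) — p2 is true.
  3. (p4 \/ p3) — p3 is true.
  4. (~p5 \/ ~p6 \/ ~p1) — ~p5 is true.
  5. (~p5 \/ ~p6) — ~p5 is true.
  6. (~p4 \/ ~p6 \/ p1) — p1 is true.
  7. (p3 \/ p5) — p3 is true.
  8. (p3 \/ ~p6 \/ ~p2) — p3 is true.
  9. (p2 \/ ~p4) — p2 is true.
  10. (p1 \/ p6) — p1 is true.
  11. (p4 \/ p3 \/ p1) — p1 is true.
  12. (~p2 \/ p4) — p4 is true.
  13. (p4 \/ ~p1) — p4 is true.
  14. (~p1 \/ p3) — p3 is true.
  15. (p2 \/ ~p1) — p2 is true.
  16. (~p6 \/ p4) — p4 is true.
  17. (~p6 \/ p2) — p2 is true.
  18. (p6 \/ p1 \/ p3) — p1 is true.
  19. (p6 \/ p2 \/ ~p4) — p2 is true.
  20. (p1 \/ ~p4) — p1 is true.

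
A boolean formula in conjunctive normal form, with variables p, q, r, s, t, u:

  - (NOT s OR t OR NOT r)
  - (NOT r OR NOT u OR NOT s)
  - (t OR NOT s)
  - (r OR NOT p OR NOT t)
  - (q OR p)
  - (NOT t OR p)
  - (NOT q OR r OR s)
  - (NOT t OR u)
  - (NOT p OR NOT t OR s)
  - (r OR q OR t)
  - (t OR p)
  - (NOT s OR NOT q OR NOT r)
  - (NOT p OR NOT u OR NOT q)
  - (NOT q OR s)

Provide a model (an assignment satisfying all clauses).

p = T, q = F, r = T, s = F, t = F, u = T

Check each clause:
  1. (NOT s OR t OR NOT r) — NOT s is true.
  2. (NOT s OR NOT u OR NOT r) — NOT s is true.
  3. (NOT s OR t) — NOT s is true.
  4. (r OR NOT p OR NOT t) — r is true.
  5. (p OR q) — p is true.
  6. (NOT t OR p) — p is true.
  7. (NOT q OR s OR r) — r is true.
  8. (NOT t OR u) — NOT t is true.
  9. (NOT p OR s OR NOT t) — NOT t is true.
  10. (q OR r OR t) — r is true.
  11. (p OR t) — p is true.
  12. (NOT q OR NOT s OR NOT r) — NOT s is true.
  13. (NOT u OR NOT q OR NOT p) — NOT q is true.
  14. (NOT q OR s) — NOT q is true.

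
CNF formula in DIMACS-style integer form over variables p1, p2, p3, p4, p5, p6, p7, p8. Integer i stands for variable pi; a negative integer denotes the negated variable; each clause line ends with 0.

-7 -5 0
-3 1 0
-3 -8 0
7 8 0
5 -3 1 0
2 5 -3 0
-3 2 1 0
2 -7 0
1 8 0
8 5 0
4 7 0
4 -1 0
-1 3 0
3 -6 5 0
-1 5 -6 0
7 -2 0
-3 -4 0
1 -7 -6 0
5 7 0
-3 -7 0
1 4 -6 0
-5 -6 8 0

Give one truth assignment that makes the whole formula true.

p1=0, p2=1, p3=0, p4=1, p5=0, p6=0, p7=1, p8=1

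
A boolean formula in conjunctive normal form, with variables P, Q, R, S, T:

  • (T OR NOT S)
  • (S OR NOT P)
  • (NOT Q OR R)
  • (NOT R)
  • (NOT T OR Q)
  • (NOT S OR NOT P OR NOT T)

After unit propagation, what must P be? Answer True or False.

(NOT R) is a unit clause: R = False.
From (NOT Q OR R) and R = False: Q = False.
(NOT T OR Q): since Q = False, the clause reduces to (NOT T). T = False.
From (T OR NOT S) and T = False: S = False.
(S OR NOT P) with S = False leaves only NOT P, so P = False.

False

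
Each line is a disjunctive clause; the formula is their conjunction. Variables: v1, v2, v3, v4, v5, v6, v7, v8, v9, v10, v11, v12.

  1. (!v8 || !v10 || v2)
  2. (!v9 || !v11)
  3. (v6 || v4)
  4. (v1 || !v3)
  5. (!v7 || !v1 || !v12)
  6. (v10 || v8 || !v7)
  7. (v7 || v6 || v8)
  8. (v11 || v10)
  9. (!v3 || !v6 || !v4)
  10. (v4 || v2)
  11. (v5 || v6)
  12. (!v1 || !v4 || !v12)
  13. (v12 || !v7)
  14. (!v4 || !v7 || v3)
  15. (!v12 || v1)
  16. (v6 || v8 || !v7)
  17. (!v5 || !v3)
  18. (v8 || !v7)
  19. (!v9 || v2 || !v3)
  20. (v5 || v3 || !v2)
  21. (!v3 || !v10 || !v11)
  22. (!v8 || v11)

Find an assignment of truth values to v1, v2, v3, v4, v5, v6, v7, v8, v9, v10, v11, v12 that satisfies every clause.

v9 occurs only negated in the remaining clauses — set v9 = False.
Branch on v1: take v1 = True.
Branch on v2: take v2 = True.
For the remaining variables, v3 = False, v4 = True, v5 = True, v6 = True, v7 = False, v8 = True, v10 = True, v11 = True, v12 = False works.
Every clause has at least one true literal under this assignment.

v1 = T, v2 = T, v3 = F, v4 = T, v5 = T, v6 = T, v7 = F, v8 = T, v9 = F, v10 = T, v11 = T, v12 = F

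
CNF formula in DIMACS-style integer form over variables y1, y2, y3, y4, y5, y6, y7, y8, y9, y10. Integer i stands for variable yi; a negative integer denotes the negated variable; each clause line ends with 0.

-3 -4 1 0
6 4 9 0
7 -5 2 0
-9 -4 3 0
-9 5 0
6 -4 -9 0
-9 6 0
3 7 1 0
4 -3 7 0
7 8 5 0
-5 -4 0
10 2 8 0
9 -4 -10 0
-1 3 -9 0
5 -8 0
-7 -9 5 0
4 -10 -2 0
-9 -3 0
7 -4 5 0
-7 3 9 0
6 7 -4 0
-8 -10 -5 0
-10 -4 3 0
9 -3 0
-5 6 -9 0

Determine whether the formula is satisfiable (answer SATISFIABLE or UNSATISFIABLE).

y6 occurs only positively in the remaining clauses — set y6 = True.
Set y1 = False and propagate.
Branch on y2: take y2 = False.
For the remaining variables, y3 = False, y4 = False, y5 = True, y7 = True, y8 = True, y9 = True, y10 = False works.
Every clause has at least one true literal under this assignment.
So y1=0, y2=0, y3=0, y4=0, y5=1, y6=1, y7=1, y8=1, y9=1, y10=0 is a satisfying assignment.

SATISFIABLE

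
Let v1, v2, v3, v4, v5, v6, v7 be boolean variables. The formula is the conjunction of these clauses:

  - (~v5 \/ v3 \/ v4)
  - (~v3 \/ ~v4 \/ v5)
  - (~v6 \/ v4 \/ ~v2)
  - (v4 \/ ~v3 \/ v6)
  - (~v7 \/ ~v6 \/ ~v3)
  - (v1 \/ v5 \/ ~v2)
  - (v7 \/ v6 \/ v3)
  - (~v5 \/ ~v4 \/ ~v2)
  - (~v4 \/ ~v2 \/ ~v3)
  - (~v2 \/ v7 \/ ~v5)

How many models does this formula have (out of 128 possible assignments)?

32

Split on v3, then v4.
  v3=T, v4=T: v1 free; 3 ways for (v2,v5,v6,v7) × 2^1 = 6.
  v3=T, v4=F: remaining (v1,v2,v5,v6,v7) ∈ {(F,F,F,T,F); (F,F,T,T,F); (T,F,F,T,F); (T,F,T,T,F)} — 4.
  v3=F, v4=T: 15 of the 32 assignments to (v1,v2,v5,v6,v7) work.
  v3=F, v4=F: 7 of the 32 assignments to (v1,v2,v5,v6,v7) work.
Total: 6 + 4 + 15 + 7 = 32.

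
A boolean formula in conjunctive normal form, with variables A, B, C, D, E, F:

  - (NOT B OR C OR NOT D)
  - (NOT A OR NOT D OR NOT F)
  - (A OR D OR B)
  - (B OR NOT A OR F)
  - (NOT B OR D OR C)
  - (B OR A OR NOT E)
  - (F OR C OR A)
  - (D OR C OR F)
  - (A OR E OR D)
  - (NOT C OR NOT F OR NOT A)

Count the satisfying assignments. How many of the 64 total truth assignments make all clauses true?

15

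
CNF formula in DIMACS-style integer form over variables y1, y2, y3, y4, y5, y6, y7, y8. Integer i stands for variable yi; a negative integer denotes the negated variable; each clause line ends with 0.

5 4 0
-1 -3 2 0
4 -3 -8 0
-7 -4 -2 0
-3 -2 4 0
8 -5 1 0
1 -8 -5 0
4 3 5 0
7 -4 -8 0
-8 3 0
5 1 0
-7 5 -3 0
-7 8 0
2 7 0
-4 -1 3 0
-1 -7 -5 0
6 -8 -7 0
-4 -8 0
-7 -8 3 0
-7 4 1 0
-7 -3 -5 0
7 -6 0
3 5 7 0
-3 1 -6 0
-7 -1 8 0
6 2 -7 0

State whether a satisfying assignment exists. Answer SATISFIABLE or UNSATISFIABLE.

SATISFIABLE

Set y1 = True and propagate.
For the remaining variables, y2 = True, y3 = True, y4 = True, y5 = False, y6 = False, y7 = False, y8 = False works.
Every clause has at least one true literal under this assignment.
So y1=True, y2=True, y3=True, y4=True, y5=False, y6=False, y7=False, y8=False is a satisfying assignment.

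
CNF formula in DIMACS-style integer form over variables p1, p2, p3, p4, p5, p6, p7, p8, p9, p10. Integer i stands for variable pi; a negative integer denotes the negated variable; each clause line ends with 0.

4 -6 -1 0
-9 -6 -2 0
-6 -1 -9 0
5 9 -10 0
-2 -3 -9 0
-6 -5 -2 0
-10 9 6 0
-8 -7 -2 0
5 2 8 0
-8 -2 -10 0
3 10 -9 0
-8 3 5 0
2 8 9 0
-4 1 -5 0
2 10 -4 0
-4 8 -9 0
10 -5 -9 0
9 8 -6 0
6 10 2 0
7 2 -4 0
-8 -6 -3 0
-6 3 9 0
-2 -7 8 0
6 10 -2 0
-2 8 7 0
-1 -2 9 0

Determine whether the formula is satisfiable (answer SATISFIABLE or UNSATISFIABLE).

SATISFIABLE

Try p1 = False.
For the remaining variables, p2 = False, p3 = False, p4 = False, p5 = True, p6 = False, p7 = False, p8 = True, p9 = True, p10 = True works.
So p1=F, p2=F, p3=F, p4=F, p5=T, p6=F, p7=F, p8=T, p9=T, p10=T is a satisfying assignment.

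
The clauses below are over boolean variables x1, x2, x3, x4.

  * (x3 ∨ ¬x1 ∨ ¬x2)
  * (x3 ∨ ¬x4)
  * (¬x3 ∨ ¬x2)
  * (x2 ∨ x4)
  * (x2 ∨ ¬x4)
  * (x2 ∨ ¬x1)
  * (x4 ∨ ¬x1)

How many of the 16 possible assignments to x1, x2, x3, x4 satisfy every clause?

1

The models are:
  x1=0 x2=1 x3=0 x4=0
Count: 1.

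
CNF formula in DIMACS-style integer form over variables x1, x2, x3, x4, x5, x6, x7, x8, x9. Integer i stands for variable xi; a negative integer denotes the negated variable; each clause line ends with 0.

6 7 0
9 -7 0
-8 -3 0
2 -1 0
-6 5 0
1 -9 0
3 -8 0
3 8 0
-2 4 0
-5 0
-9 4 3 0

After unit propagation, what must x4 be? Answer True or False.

True

(¬x5) stands alone — x5 = False.
In (x5 ∨ ¬x6), x5 is now false; ¬x6 must hold, so x6 = False.
(x6 ∨ x7) with x6 = False leaves only x7, so x7 = True.
From (x9 ∨ ¬x7) and x7 = True: x9 = True.
(x1 ∨ ¬x9) with x9 = True leaves only x1, so x1 = True.
In (¬x1 ∨ x2), ¬x1 is now false; x2 must hold, so x2 = True.
(¬x2 ∨ x4) with x2 = True leaves only x4, so x4 = True.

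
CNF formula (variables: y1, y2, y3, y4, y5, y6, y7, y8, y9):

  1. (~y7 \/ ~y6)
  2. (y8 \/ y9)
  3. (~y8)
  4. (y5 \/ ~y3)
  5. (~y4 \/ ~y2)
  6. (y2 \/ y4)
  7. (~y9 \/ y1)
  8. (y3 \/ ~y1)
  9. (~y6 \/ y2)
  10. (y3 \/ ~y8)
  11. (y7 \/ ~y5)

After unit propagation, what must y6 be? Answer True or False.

False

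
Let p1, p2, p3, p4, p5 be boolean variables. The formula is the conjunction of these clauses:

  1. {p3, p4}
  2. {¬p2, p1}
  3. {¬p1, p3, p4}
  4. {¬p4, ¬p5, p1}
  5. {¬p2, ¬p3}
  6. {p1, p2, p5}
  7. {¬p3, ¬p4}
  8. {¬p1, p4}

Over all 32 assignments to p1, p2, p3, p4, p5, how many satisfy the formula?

The models are:
  p1=F p2=F p3=T p4=F p5=T
  p1=T p2=F p3=F p4=T p5=F
  p1=T p2=F p3=F p4=T p5=T
  p1=T p2=T p3=F p4=T p5=F
  p1=T p2=T p3=F p4=T p5=T
That's 5 in total.

5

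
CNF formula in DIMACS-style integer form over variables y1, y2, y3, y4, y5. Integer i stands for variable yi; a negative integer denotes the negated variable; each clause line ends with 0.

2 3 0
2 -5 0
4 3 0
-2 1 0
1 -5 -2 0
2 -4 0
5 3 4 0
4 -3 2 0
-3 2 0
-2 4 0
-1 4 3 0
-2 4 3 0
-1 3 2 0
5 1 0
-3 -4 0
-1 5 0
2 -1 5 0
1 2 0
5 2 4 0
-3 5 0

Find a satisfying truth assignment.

y1=True, y2=True, y3=False, y4=True, y5=True

Try y1 = True.
  then y5 is forced to True.
  then y2 is forced to True.
  then y4 is forced to True.
  then y3 is forced to False.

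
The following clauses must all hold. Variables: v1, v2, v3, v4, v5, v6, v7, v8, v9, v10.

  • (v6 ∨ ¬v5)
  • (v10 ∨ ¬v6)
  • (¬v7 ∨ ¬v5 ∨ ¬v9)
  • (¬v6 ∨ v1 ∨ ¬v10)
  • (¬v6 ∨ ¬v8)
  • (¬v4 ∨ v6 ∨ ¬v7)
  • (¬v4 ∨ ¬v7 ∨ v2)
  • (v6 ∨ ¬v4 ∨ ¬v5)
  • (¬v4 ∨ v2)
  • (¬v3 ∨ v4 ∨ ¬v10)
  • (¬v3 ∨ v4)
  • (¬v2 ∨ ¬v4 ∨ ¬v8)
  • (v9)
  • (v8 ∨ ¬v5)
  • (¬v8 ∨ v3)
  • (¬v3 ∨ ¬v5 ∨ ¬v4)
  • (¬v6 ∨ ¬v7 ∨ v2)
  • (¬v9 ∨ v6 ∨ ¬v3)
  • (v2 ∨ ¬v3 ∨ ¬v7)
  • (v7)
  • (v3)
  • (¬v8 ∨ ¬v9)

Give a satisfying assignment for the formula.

v1=True, v2=True, v3=True, v4=True, v5=False, v6=True, v7=True, v8=False, v9=True, v10=True

(v9) is a unit clause, so v9 = True.
(v7) is a unit clause, so v7 = True.
(¬v5) is a unit clause, so v5 = False.
(v3) is a unit clause, so v3 = True.
The clause (v4) is unit: v4 must be True.
(v6) is a unit clause, so v6 = True.
(v10) is a unit clause, so v10 = True.
The clause (v1) is unit: v1 must be True.
Unit propagation: (¬v8) forces v8 = False.
Unit propagation: (v2) forces v2 = True.
Every clause has at least one true literal under this assignment.
Check each clause:
  1. (v6 ∨ ¬v5) — ¬v5 is true.
  2. (¬v6 ∨ v10) — v10 is true.
  3. (¬v7 ∨ ¬v9 ∨ ¬v5) — ¬v5 is true.
  4. (v1 ∨ ¬v10 ∨ ¬v6) — v1 is true.
  5. (¬v8 ∨ ¬v6) — ¬v8 is true.
  6. (¬v7 ∨ v6 ∨ ¬v4) — v6 is true.
  7. (¬v7 ∨ ¬v4 ∨ v2) — v2 is true.
  8. (v6 ∨ ¬v5 ∨ ¬v4) — ¬v5 is true.
  9. (v2 ∨ ¬v4) — v2 is true.
  10. (v4 ∨ ¬v3 ∨ ¬v10) — v4 is true.
  11. (v4 ∨ ¬v3) — v4 is true.
  12. (¬v8 ∨ ¬v2 ∨ ¬v4) — ¬v8 is true.
  13. (v9) — v9 is true.
  14. (¬v5 ∨ v8) — ¬v5 is true.
  15. (¬v8 ∨ v3) — ¬v8 is true.
  16. (¬v3 ∨ ¬v4 ∨ ¬v5) — ¬v5 is true.
  17. (¬v7 ∨ v2 ∨ ¬v6) — v2 is true.
  18. (v6 ∨ ¬v9 ∨ ¬v3) — v6 is true.
  19. (¬v7 ∨ v2 ∨ ¬v3) — v2 is true.
  20. (v7) — v7 is true.
  21. (v3) — v3 is true.
  22. (¬v8 ∨ ¬v9) — ¬v8 is true.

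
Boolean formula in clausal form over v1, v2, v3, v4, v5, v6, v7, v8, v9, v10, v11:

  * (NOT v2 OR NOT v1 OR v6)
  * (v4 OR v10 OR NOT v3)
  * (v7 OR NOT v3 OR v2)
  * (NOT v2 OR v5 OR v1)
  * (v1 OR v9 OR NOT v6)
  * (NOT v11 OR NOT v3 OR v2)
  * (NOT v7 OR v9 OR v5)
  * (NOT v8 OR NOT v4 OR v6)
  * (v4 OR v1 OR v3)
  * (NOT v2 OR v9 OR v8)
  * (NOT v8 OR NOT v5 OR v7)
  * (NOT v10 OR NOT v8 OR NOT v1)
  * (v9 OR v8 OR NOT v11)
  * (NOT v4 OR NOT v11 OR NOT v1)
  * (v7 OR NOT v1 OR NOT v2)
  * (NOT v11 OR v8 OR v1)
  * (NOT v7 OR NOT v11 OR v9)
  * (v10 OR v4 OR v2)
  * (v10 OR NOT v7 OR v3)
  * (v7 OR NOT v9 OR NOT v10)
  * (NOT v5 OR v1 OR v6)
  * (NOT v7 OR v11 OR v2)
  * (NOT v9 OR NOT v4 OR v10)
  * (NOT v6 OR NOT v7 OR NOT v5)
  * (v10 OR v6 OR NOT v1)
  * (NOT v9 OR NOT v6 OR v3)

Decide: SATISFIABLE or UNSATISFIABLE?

Branch on v1: take v1 = True.
The remaining clauses are satisfied by v2 = False, v3 = False, v4 = False, v5 = True, v6 = False, v7 = False, v8 = False, v9 = False, v10 = True, v11 = False.
So v1=True, v2=False, v3=False, v4=False, v5=True, v6=False, v7=False, v8=False, v9=False, v10=True, v11=False is a satisfying assignment.

SATISFIABLE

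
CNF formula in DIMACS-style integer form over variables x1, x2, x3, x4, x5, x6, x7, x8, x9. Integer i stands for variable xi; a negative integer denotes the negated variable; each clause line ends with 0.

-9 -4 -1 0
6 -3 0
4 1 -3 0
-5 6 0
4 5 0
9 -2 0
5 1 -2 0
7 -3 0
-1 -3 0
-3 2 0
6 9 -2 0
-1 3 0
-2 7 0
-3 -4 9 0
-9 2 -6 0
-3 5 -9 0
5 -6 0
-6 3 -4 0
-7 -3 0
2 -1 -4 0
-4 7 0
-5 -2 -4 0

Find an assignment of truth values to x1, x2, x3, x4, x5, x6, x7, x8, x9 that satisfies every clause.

Branch on x1: take x1 = False.
Try x2 = False.
  then x3 is forced to False.
For the remaining variables, x4 = False, x5 = True, x6 = True, x7 = False, x8 = False, x9 = False works.
Check each clause:
  1. (~x9 | ~x1 | ~x4) — ~x4 is true.
  2. (x6 | ~x3) — ~x3 is true.
  3. (x4 | x1 | ~x3) — ~x3 is true.
  4. (x6 | ~x5) — x6 is true.
  5. (x5 | x4) — x5 is true.
  6. (~x2 | x9) — ~x2 is true.
  7. (x5 | ~x2 | x1) — x5 is true.
  8. (~x3 | x7) — ~x3 is true.
  9. (~x1 | ~x3) — ~x3 is true.
  10. (~x3 | x2) — ~x3 is true.
  11. (x9 | x6 | ~x2) — ~x2 is true.
  12. (x3 | ~x1) — ~x1 is true.
  13. (~x2 | x7) — ~x2 is true.
  14. (x9 | ~x3 | ~x4) — ~x4 is true.
  15. (~x6 | ~x9 | x2) — ~x9 is true.
  16. (~x9 | x5 | ~x3) — x5 is true.
  17. (x5 | ~x6) — x5 is true.
  18. (~x6 | ~x4 | x3) — ~x4 is true.
  19. (~x3 | ~x7) — ~x7 is true.
  20. (~x4 | ~x1 | x2) — ~x4 is true.
  21. (~x4 | x7) — ~x4 is true.
  22. (~x5 | ~x2 | ~x4) — ~x4 is true.

x1=0, x2=0, x3=0, x4=0, x5=1, x6=1, x7=0, x8=0, x9=0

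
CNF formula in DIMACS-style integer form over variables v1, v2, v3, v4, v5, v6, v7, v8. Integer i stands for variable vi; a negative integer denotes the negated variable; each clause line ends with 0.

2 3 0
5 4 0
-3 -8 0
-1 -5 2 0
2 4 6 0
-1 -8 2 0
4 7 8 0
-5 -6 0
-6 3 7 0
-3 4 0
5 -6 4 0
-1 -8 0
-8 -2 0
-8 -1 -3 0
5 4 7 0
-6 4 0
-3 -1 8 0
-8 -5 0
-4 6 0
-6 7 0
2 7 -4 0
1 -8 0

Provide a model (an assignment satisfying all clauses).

Pure literal: v7 appears only positively; assign v7 = True.
Branch on v1: take v1 = False.
  then v8 is forced to False.
For the remaining variables, v2 = True, v3 = False, v4 = False, v5 = True, v6 = False works.
Check each clause:
  1. (v2 OR v3) — v2 is true.
  2. (v4 OR v5) — v5 is true.
  3. (NOT v8 OR NOT v3) — NOT v8 is true.
  4. (NOT v5 OR NOT v1 OR v2) — v2 is true.
  5. (v6 OR v4 OR v2) — v2 is true.
  6. (v2 OR NOT v1 OR NOT v8) — NOT v8 is true.
  7. (v7 OR v4 OR v8) — v7 is true.
  8. (NOT v6 OR NOT v5) — NOT v6 is true.
  9. (v3 OR NOT v6 OR v7) — NOT v6 is true.
  10. (v4 OR NOT v3) — NOT v3 is true.
  11. (v5 OR v4 OR NOT v6) — NOT v6 is true.
  12. (NOT v1 OR NOT v8) — NOT v8 is true.
  13. (NOT v2 OR NOT v8) — NOT v8 is true.
  14. (NOT v3 OR NOT v8 OR NOT v1) — NOT v8 is true.
  15. (v7 OR v5 OR v4) — v5 is true.
  16. (NOT v6 OR v4) — NOT v6 is true.
  17. (v8 OR NOT v1 OR NOT v3) — NOT v3 is true.
  18. (NOT v5 OR NOT v8) — NOT v8 is true.
  19. (v6 OR NOT v4) — NOT v4 is true.
  20. (v7 OR NOT v6) — NOT v6 is true.
  21. (v7 OR v2 OR NOT v4) — v2 is true.
  22. (v1 OR NOT v8) — NOT v8 is true.

v1=F, v2=T, v3=F, v4=F, v5=T, v6=F, v7=T, v8=F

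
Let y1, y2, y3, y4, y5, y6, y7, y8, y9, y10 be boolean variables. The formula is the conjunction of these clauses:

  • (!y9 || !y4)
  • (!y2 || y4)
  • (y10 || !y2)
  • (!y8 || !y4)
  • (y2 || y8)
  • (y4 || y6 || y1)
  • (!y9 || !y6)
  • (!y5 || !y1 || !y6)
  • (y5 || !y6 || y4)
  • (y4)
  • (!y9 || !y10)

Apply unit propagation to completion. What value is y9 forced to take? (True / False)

(y4) is a unit clause: y4 = True.
In (!y9 || !y4), !y4 is now false; !y9 must hold, so y9 = False.

False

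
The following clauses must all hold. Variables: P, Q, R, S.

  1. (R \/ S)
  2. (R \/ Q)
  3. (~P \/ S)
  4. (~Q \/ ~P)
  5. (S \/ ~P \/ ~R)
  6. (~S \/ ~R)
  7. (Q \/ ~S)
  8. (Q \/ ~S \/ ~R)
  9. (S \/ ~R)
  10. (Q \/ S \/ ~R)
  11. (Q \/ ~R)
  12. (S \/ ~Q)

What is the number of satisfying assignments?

1

Satisfying assignments:
  P=0 Q=1 R=0 S=1
That's 1 in total.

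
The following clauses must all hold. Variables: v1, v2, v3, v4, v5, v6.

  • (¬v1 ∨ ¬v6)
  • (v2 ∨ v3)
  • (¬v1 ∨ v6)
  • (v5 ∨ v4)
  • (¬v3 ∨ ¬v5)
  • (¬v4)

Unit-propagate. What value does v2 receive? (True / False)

True

(¬v4) is a unit clause: v4 = False.
(v4 ∨ v5) with v4 = False leaves only v5, so v5 = True.
In (¬v5 ∨ ¬v3), ¬v5 is now false; ¬v3 must hold, so v3 = False.
From (v3 ∨ v2) and v3 = False: v2 = True.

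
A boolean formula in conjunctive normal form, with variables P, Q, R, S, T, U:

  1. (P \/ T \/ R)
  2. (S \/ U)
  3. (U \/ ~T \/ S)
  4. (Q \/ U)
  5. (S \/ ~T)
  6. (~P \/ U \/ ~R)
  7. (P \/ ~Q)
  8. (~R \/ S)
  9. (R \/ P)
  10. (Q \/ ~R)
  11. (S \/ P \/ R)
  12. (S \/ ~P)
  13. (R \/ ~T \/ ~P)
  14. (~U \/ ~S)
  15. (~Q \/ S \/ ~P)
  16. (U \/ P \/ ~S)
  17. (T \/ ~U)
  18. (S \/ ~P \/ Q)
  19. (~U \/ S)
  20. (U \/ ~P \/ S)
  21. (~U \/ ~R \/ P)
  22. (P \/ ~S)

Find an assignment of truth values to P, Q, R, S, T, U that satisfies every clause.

P=1, Q=1, R=0, S=1, T=0, U=0

Branch on P: take P = True.
  then S is forced to True.
  then U is forced to False.
  then Q is forced to True.
  then R is forced to False.
  then T is forced to False.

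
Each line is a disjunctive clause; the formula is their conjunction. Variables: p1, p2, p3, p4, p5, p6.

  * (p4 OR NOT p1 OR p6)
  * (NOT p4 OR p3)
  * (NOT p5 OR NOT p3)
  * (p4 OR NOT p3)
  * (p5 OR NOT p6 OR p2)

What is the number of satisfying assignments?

16

Split on p3, then p4.
  p3=T, p4=T: p1 free; 3 ways for (p2,p5,p6) × 2^1 = 6.
  p3=T, p4=F: a clause becomes empty — 0.
  p3=F, p4=T: a clause becomes empty — 0.
  p3=F, p4=F: 10 of the 16 assignments to (p1,p2,p5,p6) work.
Total: 6 + 0 + 0 + 10 = 16.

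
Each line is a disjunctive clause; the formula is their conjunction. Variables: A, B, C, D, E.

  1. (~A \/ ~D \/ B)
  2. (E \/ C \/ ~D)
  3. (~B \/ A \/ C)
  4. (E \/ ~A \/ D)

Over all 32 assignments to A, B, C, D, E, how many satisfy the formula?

18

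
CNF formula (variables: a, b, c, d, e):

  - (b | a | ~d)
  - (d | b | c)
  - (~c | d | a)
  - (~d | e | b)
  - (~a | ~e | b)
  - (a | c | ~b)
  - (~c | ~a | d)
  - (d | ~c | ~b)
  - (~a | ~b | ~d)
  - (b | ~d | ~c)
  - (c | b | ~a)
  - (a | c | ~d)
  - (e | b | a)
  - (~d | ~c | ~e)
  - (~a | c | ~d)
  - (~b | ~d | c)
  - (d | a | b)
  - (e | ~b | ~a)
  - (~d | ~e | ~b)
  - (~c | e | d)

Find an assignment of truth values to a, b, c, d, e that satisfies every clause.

a = 1, b = 1, c = 0, d = 0, e = 1

Branch on a: take a = True.
Set b = True and propagate.
  then d is forced to False.
  then c is forced to False.
  then e is forced to True.
Check each clause:
  1. (b | ~d | a) — a is true.
  2. (d | b | c) — b is true.
  3. (~c | d | a) — a is true.
  4. (e | ~d | b) — b is true.
  5. (~e | b | ~a) — b is true.
  6. (~b | a | c) — a is true.
  7. (d | ~c | ~a) — ~c is true.
  8. (~c | ~b | d) — ~c is true.
  9. (~d | ~b | ~a) — ~d is true.
  10. (~c | b | ~d) — b is true.
  11. (b | c | ~a) — b is true.
  12. (~d | a | c) — a is true.
  13. (a | b | e) — a is true.
  14. (~d | ~e | ~c) — ~d is true.
  15. (~a | c | ~d) — ~d is true.
  16. (~b | ~d | c) — ~d is true.
  17. (b | a | d) — a is true.
  18. (e | ~a | ~b) — e is true.
  19. (~d | ~b | ~e) — ~d is true.
  20. (~c | d | e) — e is true.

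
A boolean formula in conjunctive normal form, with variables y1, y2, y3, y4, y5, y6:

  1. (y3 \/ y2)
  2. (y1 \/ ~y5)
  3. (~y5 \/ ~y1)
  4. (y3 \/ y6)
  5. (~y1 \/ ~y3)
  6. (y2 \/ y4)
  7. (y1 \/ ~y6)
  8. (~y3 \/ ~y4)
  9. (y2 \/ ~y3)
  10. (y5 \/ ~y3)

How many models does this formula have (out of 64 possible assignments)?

2

Satisfying assignments:
  y1=T y2=T y3=F y4=F y5=F y6=T
  y1=T y2=T y3=F y4=T y5=F y6=T
Count: 2.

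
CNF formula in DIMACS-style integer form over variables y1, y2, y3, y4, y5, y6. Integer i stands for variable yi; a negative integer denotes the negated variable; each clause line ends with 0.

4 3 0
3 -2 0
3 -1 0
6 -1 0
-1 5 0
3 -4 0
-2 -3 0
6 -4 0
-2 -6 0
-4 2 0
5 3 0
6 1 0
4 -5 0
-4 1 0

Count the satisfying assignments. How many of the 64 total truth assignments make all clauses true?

The models are:
  y1=0 y2=0 y3=1 y4=0 y5=0 y6=1
Count: 1.

1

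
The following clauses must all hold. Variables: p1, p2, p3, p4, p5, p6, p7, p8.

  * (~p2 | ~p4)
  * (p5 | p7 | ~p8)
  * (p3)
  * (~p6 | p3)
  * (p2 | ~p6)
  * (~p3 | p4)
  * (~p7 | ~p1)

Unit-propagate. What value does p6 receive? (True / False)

False

(p3) is a unit clause: p3 = True.
(~p3 | p4) with p3 = True leaves only p4, so p4 = True.
(~p4 | ~p2) with p4 = True leaves only ~p2, so p2 = False.
(p2 | ~p6) with p2 = False leaves only ~p6, so p6 = False.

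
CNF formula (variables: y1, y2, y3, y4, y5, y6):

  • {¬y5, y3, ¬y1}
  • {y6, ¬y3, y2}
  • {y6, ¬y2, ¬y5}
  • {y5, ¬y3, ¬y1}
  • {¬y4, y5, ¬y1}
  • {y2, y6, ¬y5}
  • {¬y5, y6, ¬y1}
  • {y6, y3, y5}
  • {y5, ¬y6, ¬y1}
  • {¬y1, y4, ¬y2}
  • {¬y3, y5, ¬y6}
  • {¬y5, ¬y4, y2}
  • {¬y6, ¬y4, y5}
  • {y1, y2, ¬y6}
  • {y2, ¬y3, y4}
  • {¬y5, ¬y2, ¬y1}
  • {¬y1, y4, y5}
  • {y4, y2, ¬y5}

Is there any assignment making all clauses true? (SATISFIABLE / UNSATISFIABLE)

Branch on y1: take y1 = False.
Set y2 = True and propagate.
For the remaining variables, y3 = True, y4 = False, y5 = True, y6 = True works.
So y1=F  y2=T  y3=T  y4=F  y5=T  y6=T is a satisfying assignment.

SATISFIABLE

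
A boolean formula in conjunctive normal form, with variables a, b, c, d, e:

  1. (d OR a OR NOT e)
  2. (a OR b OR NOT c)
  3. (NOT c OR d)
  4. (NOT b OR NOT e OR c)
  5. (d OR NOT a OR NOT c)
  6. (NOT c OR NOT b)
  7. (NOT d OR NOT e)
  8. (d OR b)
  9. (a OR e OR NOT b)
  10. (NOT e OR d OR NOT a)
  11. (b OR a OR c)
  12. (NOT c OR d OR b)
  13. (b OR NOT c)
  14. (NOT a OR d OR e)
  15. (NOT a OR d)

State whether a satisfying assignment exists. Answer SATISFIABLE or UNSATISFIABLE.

Branch on a: take a = True.
  then d is forced to True.
  then e is forced to False.
Branch on b: take b = False.
  then c is forced to False.
So a=T, b=F, c=F, d=T, e=F is a satisfying assignment.

SATISFIABLE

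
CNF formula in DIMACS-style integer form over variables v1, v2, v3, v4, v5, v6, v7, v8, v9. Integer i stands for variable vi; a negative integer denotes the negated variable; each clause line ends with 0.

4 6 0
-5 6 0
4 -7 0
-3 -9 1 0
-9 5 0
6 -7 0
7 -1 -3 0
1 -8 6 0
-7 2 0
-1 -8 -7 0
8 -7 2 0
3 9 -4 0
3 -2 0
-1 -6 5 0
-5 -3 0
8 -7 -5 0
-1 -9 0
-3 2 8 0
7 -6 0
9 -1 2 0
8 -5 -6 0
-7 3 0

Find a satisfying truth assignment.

v1=F, v2=T, v3=T, v4=T, v5=F, v6=T, v7=T, v8=F, v9=F

Set v1 = False and propagate.
For the remaining variables, v2 = True, v3 = True, v4 = True, v5 = False, v6 = True, v7 = True, v8 = False, v9 = False works.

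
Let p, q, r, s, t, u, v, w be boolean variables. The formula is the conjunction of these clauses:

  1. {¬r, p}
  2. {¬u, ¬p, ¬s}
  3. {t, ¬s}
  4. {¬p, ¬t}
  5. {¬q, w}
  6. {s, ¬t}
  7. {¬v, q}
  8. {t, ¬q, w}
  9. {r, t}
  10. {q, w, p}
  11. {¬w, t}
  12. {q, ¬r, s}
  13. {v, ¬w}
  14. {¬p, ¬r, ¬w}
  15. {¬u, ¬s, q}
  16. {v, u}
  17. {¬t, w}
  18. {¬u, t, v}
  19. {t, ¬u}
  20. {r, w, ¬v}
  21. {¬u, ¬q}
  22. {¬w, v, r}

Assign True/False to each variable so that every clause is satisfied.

p=False  q=True  r=False  s=True  t=True  u=False  v=True  w=True

Set p = False and propagate.
  then r is forced to False.
  then t is forced to True.
  then s is forced to True.
  then w is forced to True.
  then v is forced to True.
  then q is forced to True.
  then u is forced to False.
Every clause has at least one true literal under this assignment.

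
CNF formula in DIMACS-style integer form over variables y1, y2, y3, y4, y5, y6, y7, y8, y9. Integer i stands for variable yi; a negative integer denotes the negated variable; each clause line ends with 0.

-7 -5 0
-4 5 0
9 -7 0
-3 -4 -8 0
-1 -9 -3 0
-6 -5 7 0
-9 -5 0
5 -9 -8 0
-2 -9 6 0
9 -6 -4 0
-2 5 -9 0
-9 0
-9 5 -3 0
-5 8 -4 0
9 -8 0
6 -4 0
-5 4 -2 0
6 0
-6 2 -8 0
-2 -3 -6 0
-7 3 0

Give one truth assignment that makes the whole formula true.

Unit propagation: (¬y9) forces y9 = False.
Unit propagation: (¬y7) forces y7 = False.
The clause (¬y8) is unit: y8 must be False.
Unit propagation: (y6) forces y6 = True.
(¬y5) is a unit clause, so y5 = False.
Unit propagation: (¬y4) forces y4 = False.
Pure literal: y3 appears only negated; assign y3 = False.
y1, y2 are now unconstrained; take y1 = False, y2 = True.

y1=F  y2=T  y3=F  y4=F  y5=F  y6=T  y7=F  y8=F  y9=F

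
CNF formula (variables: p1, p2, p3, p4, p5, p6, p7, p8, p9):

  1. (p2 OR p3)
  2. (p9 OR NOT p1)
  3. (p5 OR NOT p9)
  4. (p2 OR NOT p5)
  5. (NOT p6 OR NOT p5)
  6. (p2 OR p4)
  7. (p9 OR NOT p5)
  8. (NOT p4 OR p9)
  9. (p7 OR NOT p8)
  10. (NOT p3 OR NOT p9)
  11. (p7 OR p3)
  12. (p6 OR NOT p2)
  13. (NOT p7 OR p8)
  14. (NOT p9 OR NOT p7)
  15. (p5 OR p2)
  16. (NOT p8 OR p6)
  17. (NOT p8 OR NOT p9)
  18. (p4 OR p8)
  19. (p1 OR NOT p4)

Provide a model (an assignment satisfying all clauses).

Branch on p1: take p1 = False.
  then p4 is forced to False.
  then p2 is forced to True.
  then p6 is forced to True.
  then p5 is forced to False.
  then p9 is forced to False.
  then p8 is forced to True.
  then p7 is forced to True.
p3 is now unconstrained; take p3 = False.

p1 = 0, p2 = 1, p3 = 0, p4 = 0, p5 = 0, p6 = 1, p7 = 1, p8 = 1, p9 = 0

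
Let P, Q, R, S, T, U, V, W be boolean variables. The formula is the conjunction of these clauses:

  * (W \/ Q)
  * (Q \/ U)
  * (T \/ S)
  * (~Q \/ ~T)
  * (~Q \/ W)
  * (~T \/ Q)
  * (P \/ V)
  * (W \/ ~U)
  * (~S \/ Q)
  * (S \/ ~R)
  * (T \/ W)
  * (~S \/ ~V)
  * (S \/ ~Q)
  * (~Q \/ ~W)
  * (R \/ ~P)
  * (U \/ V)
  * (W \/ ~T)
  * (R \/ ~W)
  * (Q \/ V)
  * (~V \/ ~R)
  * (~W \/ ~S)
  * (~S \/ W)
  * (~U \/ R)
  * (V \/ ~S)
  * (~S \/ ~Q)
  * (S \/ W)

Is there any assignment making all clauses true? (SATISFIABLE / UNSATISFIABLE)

Q = True:
  propagation gives T=False, S=True; an empty clause results — contradiction.
Q = False:
  propagation gives W=True, U=True, T=False, S=True; an empty clause results — contradiction.
Every branch closes, so no satisfying assignment exists.

UNSATISFIABLE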